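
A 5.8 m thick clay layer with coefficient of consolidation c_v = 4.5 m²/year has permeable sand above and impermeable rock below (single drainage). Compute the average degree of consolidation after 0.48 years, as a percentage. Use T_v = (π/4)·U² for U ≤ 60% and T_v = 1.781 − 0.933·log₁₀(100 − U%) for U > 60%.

U ≈ 28.6 %

Drainage path length: H_d = H = 5.8 m (single drainage).
T_v = c_v·t/H_d² = 4.5×0.48/5.8² = 0.064209.
T_v = 0.064209 corresponds to the U ≤ 60% branch:
U = √(4T_v/π) = 0.2859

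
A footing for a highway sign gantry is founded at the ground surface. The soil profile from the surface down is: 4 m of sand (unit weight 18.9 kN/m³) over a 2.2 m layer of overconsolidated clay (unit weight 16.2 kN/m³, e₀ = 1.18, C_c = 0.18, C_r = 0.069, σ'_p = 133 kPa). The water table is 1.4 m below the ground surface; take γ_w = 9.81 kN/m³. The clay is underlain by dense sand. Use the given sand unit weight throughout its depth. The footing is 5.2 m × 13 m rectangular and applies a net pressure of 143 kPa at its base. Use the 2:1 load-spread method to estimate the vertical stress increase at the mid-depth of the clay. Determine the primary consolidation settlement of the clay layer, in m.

Mid-depth of clay below the ground surface: z = 4 + 2.2/2 = 5.1 m.
Total vertical stress at mid-clay: σ_v = 18.9×4 + 16.2×1.1 = 93.42 kPa.
Pore pressure: u = 9.81×(5.1 − 1.4) = 36.297 kPa.
Initial effective stress: σ'_0 = σ_v − u = 93.42 − 36.297 = 57.123 kPa.
Stress increase at mid-clay by the 2:1 spreading method:
Δσ = qBL/((B+z)(L+z)) = 143×5.2×13/((5.2+5.1)(13+5.1)) = 51.852 kPa
Final effective stress: σ'_f = 57.123 + 51.852 = 108.97 kPa.
σ'_f = 108.97 ≤ σ'_p = 133 kPa, so the clay remains overconsolidated and only the recompression index applies:
S_c = C_r·H/(1+e₀)·log₁₀(σ'_f/σ'_0) = 0.069×2.2/2.18×log₁₀(108.97/57.123)
    = 0.069635 × 0.2805 = 0.01953 m

S_c ≈ 0.0195 m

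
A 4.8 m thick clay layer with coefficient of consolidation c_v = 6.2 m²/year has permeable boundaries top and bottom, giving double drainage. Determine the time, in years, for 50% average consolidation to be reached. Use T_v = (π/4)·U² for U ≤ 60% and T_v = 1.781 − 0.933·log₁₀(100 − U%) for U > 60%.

t ≈ 0.182 years

Drainage path length: H_d = H/2 = 2.4 m (double drainage).
U ≤ 60%: T_v = (π/4)·U² = (π/4)×0.5² = 0.19635.
t = T_v·H_d²/c_v = 0.19635×2.4²/6.2 = 0.1824 years.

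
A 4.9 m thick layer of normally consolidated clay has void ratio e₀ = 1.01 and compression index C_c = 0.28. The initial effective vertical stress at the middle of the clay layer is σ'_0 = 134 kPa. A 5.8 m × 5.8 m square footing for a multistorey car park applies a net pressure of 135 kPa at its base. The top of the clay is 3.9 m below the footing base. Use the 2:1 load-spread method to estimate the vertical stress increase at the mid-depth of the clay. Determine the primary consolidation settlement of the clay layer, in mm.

Mid-depth of clay below the footing base: z = 3.9 + 4.9/2 = 6.35 m.
Stress increase at mid-clay by the 2:1 spreading method:
Δσ = qBL/((B+z)(L+z)) = 135×5.8×5.8/((5.8+6.35)(5.8+6.35)) = 30.764 kPa
Final effective stress: σ'_f = σ'_0 + Δσ = 134 + 30.764 = 164.76 kPa.
Normally consolidated clay, so the full stress increment lies on the virgin compression line:
S_c = C_c·H/(1+e₀)·log₁₀(σ'_f/σ'_0) = 0.28×4.9/(1+1.01)×log₁₀(164.76/134)
    = 0.68259 × 0.089747 = 0.06126 m

S_c ≈ 61.3 mm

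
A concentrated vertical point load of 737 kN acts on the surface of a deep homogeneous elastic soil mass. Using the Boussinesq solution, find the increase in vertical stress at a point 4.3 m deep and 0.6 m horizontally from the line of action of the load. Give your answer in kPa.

Boussinesq vertical stress below a point load on an elastic half-space:
Δσ_z = 3P/(2πz²) · [1 + (r/z)²]^(−5/2)
r/z = 0.6/4.3 = 0.13953; [1+(r/z)²]^(−5/2) = 0.95294.
Δσ_z = 3×737/(2π×4.3²) × 0.95294 = 19.031 × 0.95294 = 18.14 kPa

Δσ_z ≈ 18.1 kPa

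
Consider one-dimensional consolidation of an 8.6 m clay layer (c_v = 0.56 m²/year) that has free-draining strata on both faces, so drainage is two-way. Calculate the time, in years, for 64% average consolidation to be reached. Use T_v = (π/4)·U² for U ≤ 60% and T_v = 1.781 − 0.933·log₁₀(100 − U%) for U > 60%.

Drainage path length: H_d = H/2 = 4.3 m (double drainage).
U > 60%: T_v = 1.781 − 0.933·log₁₀(100 − 64) = 0.32897.
t = T_v·H_d²/c_v = 0.32897×4.3²/0.56 = 10.86 years.

t ≈ 10.9 years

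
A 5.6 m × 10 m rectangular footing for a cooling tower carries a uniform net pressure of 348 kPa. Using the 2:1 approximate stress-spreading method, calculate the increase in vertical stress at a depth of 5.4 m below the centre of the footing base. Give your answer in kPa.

Δσ_z ≈ 115 kPa

By the 2:1 method the load spreads at 1 horizontal : 2 vertical, so at depth z the loaded area has grown by z in each plan dimension:
Δσ = qBL/((B+z)(L+z)) = 348×5.6×10/((5.6+5.4)(10+5.4)) = 115.04 kPa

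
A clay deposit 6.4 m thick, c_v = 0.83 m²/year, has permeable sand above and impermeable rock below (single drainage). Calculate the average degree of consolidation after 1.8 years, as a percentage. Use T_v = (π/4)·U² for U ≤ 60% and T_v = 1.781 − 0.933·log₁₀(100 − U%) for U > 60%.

Drainage path length: H_d = H = 6.4 m (single drainage).
T_v = c_v·t/H_d² = 0.83×1.8/6.4² = 0.036475.
T_v = 0.036475 corresponds to the U ≤ 60% branch:
U = √(4T_v/π) = 0.2155

U ≈ 21.6 %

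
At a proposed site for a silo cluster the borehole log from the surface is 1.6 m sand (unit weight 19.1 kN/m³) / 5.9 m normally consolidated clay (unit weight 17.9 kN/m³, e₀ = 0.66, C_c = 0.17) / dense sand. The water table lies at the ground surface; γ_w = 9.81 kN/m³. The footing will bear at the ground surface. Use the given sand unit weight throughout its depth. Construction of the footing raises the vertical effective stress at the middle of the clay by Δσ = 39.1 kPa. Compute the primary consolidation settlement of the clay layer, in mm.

Mid-depth of clay below the ground surface: z = 1.6 + 5.9/2 = 4.55 m.
Total vertical stress at mid-clay: σ_v = 19.1×1.6 + 17.9×2.95 = 83.365 kPa.
Pore pressure: u = 9.81×(4.55 − 0) = 44.636 kPa.
Initial effective stress: σ'_0 = σ_v − u = 83.365 − 44.636 = 38.729 kPa.
Final effective stress: σ'_f = σ'_0 + Δσ = 38.729 + 39.1 = 77.829 kPa.
Normally consolidated clay, so the full stress increment lies on the virgin compression line:
S_c = C_c·H/(1+e₀)·log₁₀(σ'_f/σ'_0) = 0.17×5.9/(1+0.66)×log₁₀(77.829/38.729)
    = 0.60422 × 0.30311 = 0.1831 m

S_c ≈ 183 mm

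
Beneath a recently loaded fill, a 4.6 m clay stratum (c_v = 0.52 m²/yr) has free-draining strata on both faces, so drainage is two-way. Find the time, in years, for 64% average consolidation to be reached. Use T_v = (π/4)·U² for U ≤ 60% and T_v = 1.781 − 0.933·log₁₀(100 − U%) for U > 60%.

t ≈ 3.35 years

Drainage path length: H_d = H/2 = 2.3 m (double drainage).
U > 60%: T_v = 1.781 − 0.933·log₁₀(100 − 64) = 0.32897.
t = T_v·H_d²/c_v = 0.32897×2.3²/0.52 = 3.347 years.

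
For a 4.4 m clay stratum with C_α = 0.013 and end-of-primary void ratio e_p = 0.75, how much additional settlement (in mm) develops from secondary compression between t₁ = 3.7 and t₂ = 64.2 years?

S_s ≈ 40.5 mm

Secondary compression: S_s = C_α·H/(1+e_p)·log₁₀(t₂/t₁)
S_s = 0.013×4.4/(1+0.75)×log₁₀(64.2/3.7)
    = 0.03269 × 1.239 = 0.04051 m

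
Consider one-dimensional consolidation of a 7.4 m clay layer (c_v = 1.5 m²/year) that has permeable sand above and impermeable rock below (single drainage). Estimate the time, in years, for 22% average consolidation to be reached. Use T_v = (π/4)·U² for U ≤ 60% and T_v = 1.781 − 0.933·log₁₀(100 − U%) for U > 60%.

Drainage path length: H_d = H = 7.4 m (single drainage).
U ≤ 60%: T_v = (π/4)·U² = (π/4)×0.22² = 0.038013.
t = T_v·H_d²/c_v = 0.038013×7.4²/1.5 = 1.388 years.

t ≈ 1.39 years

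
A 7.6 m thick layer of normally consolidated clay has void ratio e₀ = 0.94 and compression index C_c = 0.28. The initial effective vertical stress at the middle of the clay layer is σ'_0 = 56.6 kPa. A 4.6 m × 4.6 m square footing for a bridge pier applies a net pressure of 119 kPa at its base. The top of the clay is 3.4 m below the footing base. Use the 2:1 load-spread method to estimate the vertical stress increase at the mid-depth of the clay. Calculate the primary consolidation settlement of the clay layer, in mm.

S_c ≈ 132 mm

Mid-depth of clay below the footing base: z = 3.4 + 7.6/2 = 7.2 m.
Stress increase at mid-clay by the 2:1 spreading method:
Δσ = qBL/((B+z)(L+z)) = 119×4.6×4.6/((4.6+7.2)(4.6+7.2)) = 18.084 kPa
Final effective stress: σ'_f = σ'_0 + Δσ = 56.6 + 18.084 = 74.684 kPa.
Normally consolidated clay, so the full stress increment lies on the virgin compression line:
S_c = C_c·H/(1+e₀)·log₁₀(σ'_f/σ'_0) = 0.28×7.6/(1+0.94)×log₁₀(74.684/56.6)
    = 1.0969 × 0.12041 = 0.1321 m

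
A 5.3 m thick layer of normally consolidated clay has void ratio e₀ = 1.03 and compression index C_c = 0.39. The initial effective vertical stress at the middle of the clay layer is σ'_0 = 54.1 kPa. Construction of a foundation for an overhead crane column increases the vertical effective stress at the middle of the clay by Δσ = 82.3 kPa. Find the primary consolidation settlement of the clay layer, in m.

Final effective stress: σ'_f = σ'_0 + Δσ = 54.1 + 82.3 = 136.4 kPa.
Normally consolidated clay, so the full stress increment lies on the virgin compression line:
S_c = C_c·H/(1+e₀)·log₁₀(σ'_f/σ'_0) = 0.39×5.3/(1+1.03)×log₁₀(136.4/54.1)
    = 1.0182 × 0.40162 = 0.4089 m

S_c ≈ 0.409 m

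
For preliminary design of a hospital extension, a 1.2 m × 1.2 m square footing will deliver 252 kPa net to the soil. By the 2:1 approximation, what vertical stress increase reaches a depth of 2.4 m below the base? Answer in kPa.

By the 2:1 method the load spreads at 1 horizontal : 2 vertical, so at depth z the loaded area has grown by z in each plan dimension:
Δσ = qBL/((B+z)(L+z)) = 252×1.2×1.2/((1.2+2.4)(1.2+2.4)) = 28 kPa

Δσ_z ≈ 28 kPa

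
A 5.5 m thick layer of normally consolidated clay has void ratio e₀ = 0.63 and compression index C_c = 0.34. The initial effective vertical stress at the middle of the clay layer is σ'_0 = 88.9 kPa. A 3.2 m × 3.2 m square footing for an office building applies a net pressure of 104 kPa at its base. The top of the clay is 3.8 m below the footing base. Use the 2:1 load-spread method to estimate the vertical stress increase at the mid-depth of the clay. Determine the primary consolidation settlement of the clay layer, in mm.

Mid-depth of clay below the footing base: z = 3.8 + 5.5/2 = 6.55 m.
Stress increase at mid-clay by the 2:1 spreading method:
Δσ = qBL/((B+z)(L+z)) = 104×3.2×3.2/((3.2+6.55)(3.2+6.55)) = 11.203 kPa
Final effective stress: σ'_f = σ'_0 + Δσ = 88.9 + 11.203 = 100.1 kPa.
Normally consolidated clay, so the full stress increment lies on the virgin compression line:
S_c = C_c·H/(1+e₀)·log₁₀(σ'_f/σ'_0) = 0.34×5.5/(1+0.63)×log₁₀(100.1/88.9)
    = 1.1472 × 0.051532 = 0.05912 m

S_c ≈ 59.1 mm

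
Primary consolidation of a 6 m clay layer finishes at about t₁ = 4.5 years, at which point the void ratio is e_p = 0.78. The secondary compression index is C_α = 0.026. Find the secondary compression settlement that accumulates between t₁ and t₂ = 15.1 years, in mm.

Secondary compression: S_s = C_α·H/(1+e_p)·log₁₀(t₂/t₁)
S_s = 0.026×6/(1+0.78)×log₁₀(15.1/4.5)
    = 0.08764 × 0.5258 = 0.04608 m

S_s ≈ 46.1 mm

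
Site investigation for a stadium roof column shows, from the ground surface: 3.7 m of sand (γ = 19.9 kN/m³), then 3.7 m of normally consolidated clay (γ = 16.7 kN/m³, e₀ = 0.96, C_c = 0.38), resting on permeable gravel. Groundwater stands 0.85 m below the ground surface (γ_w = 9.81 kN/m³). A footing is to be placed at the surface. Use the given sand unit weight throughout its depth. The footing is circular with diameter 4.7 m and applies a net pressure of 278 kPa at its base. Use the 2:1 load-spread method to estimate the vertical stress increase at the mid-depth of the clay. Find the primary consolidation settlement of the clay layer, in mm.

S_c ≈ 216 mm

Mid-depth of clay below the ground surface: z = 3.7 + 3.7/2 = 5.55 m.
Total vertical stress at mid-clay: σ_v = 19.9×3.7 + 16.7×1.85 = 104.52 kPa.
Pore pressure: u = 9.81×(5.55 − 0.85) = 46.107 kPa.
Initial effective stress: σ'_0 = σ_v − u = 104.52 − 46.107 = 58.413 kPa.
Stress increase at mid-clay by the 2:1 spreading method:
Δσ ≈ qD²/(D+z)² = 278×4.7²/(4.7+5.55)² = 58.451 kPa
Final effective stress: σ'_f = σ'_0 + Δσ = 58.413 + 58.451 = 116.86 kPa.
Normally consolidated clay, so the full stress increment lies on the virgin compression line:
S_c = C_c·H/(1+e₀)·log₁₀(σ'_f/σ'_0) = 0.38×3.7/(1+0.96)×log₁₀(116.86/58.413)
    = 0.71735 × 0.30116 = 0.216 m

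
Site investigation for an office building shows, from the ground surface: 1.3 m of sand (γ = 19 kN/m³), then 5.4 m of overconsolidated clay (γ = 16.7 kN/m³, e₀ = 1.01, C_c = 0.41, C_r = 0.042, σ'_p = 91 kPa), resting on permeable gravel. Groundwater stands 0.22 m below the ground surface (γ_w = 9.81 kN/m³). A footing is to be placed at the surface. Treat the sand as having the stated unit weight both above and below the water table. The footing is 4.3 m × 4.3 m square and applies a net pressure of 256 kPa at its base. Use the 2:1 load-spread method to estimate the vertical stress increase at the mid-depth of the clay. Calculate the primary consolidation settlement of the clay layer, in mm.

Mid-depth of clay below the ground surface: z = 1.3 + 5.4/2 = 4 m.
Total vertical stress at mid-clay: σ_v = 19×1.3 + 16.7×2.7 = 69.79 kPa.
Pore pressure: u = 9.81×(4 − 0.22) = 37.082 kPa.
Initial effective stress: σ'_0 = σ_v − u = 69.79 − 37.082 = 32.708 kPa.
Stress increase at mid-clay by the 2:1 spreading method:
Δσ = qBL/((B+z)(L+z)) = 256×4.3×4.3/((4.3+4)(4.3+4)) = 68.71 kPa
Final effective stress: σ'_f = 32.708 + 68.71 = 101.42 kPa.
σ'_f = 101.42 > σ'_p = 91 kPa, so the stress path crosses the preconsolidation pressure — recompression up to σ'_p, then virgin compression beyond:
S_c = H/(1+e₀)·[C_r·log₁₀(σ'_p/σ'_0) + C_c·log₁₀(σ'_f/σ'_p)]
    = 5.4/2.01 × [0.042×log₁₀(91/32.708) + 0.41×log₁₀(101.42/91)]
    = 2.6866 × [0.018664 + 0.019304] = 0.102 m

S_c ≈ 102 mm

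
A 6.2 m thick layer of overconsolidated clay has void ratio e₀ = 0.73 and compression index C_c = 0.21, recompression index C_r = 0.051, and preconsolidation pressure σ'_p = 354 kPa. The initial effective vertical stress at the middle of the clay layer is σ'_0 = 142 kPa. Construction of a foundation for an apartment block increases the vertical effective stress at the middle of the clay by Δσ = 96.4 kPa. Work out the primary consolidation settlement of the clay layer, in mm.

Final effective stress: σ'_f = 142 + 96.4 = 238.4 kPa.
σ'_f = 238.4 ≤ σ'_p = 354 kPa, so the clay remains overconsolidated and only the recompression index applies:
S_c = C_r·H/(1+e₀)·log₁₀(σ'_f/σ'_0) = 0.051×6.2/1.73×log₁₀(238.4/142)
    = 0.18277 × 0.22502 = 0.04113 m

S_c ≈ 41.1 mm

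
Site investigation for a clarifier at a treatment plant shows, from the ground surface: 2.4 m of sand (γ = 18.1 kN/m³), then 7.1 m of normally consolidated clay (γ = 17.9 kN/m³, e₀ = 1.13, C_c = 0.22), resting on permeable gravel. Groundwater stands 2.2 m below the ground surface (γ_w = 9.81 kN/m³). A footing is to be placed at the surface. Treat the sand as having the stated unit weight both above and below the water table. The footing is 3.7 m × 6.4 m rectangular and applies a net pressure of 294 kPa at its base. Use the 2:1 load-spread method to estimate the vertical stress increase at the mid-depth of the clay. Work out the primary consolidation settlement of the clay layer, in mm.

S_c ≈ 193 mm

Mid-depth of clay below the ground surface: z = 2.4 + 7.1/2 = 5.95 m.
Total vertical stress at mid-clay: σ_v = 18.1×2.4 + 17.9×3.55 = 106.98 kPa.
Pore pressure: u = 9.81×(5.95 − 2.2) = 36.788 kPa.
Initial effective stress: σ'_0 = σ_v − u = 106.98 − 36.788 = 70.192 kPa.
Stress increase at mid-clay by the 2:1 spreading method:
Δσ = qBL/((B+z)(L+z)) = 294×3.7×6.4/((3.7+5.95)(6.4+5.95)) = 58.416 kPa
Final effective stress: σ'_f = σ'_0 + Δσ = 70.192 + 58.416 = 128.61 kPa.
Normally consolidated clay, so the full stress increment lies on the virgin compression line:
S_c = C_c·H/(1+e₀)·log₁₀(σ'_f/σ'_0) = 0.22×7.1/(1+1.13)×log₁₀(128.61/70.192)
    = 0.73333 × 0.26299 = 0.1929 m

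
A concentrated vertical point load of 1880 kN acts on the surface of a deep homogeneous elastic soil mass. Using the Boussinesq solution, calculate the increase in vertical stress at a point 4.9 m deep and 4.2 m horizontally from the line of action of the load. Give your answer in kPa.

Δσ_z ≈ 9.43 kPa

Boussinesq vertical stress below a point load on an elastic half-space:
Δσ_z = 3P/(2πz²) · [1 + (r/z)²]^(−5/2)
r/z = 4.2/4.9 = 0.85714; [1+(r/z)²]^(−5/2) = 0.25231.
Δσ_z = 3×1880/(2π×4.9²) × 0.25231 = 37.386 × 0.25231 = 9.433 kPa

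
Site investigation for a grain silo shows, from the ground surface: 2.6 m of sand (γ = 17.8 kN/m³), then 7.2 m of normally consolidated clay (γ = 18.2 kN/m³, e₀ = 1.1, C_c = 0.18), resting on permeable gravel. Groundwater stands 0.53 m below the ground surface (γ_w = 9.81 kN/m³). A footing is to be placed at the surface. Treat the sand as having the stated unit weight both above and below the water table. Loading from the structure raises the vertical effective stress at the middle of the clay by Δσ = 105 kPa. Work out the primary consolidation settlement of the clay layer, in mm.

S_c ≈ 282 mm

Mid-depth of clay below the ground surface: z = 2.6 + 7.2/2 = 6.2 m.
Total vertical stress at mid-clay: σ_v = 17.8×2.6 + 18.2×3.6 = 111.8 kPa.
Pore pressure: u = 9.81×(6.2 − 0.53) = 55.623 kPa.
Initial effective stress: σ'_0 = σ_v − u = 111.8 − 55.623 = 56.177 kPa.
Final effective stress: σ'_f = σ'_0 + Δσ = 56.177 + 105 = 161.18 kPa.
Normally consolidated clay, so the full stress increment lies on the virgin compression line:
S_c = C_c·H/(1+e₀)·log₁₀(σ'_f/σ'_0) = 0.18×7.2/(1+1.1)×log₁₀(161.18/56.177)
    = 0.61714 × 0.45775 = 0.2825 m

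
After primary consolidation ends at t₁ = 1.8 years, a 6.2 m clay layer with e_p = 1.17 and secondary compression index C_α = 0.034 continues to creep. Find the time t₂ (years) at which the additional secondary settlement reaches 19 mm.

t₂ ≈ 2.82 years

S_s = C_α·H/(1+e_p)·log₁₀(t₂/t₁) ⇒ log₁₀(t₂/t₁) = S_s·(1+e_p)/(C_α·H).
log₁₀(t₂/t₁) = 0.019 × (1+1.17) / (0.034×6.2) = 0.1956
t₂ = t₁ × 10^0.1956 = 1.8 × 1.569 = 2.824 years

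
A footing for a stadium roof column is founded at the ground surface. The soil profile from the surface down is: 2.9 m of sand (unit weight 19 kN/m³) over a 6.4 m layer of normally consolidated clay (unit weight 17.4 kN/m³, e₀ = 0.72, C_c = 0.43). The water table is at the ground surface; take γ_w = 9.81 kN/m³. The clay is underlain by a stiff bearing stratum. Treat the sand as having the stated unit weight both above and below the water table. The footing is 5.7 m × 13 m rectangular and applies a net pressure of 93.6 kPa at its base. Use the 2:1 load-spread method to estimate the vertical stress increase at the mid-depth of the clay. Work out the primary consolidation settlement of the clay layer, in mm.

Mid-depth of clay below the ground surface: z = 2.9 + 6.4/2 = 6.1 m.
Total vertical stress at mid-clay: σ_v = 19×2.9 + 17.4×3.2 = 110.78 kPa.
Pore pressure: u = 9.81×(6.1 − 0) = 59.841 kPa.
Initial effective stress: σ'_0 = σ_v − u = 110.78 − 59.841 = 50.939 kPa.
Stress increase at mid-clay by the 2:1 spreading method:
Δσ = qBL/((B+z)(L+z)) = 93.6×5.7×13/((5.7+6.1)(13+6.1)) = 30.774 kPa
Final effective stress: σ'_f = σ'_0 + Δσ = 50.939 + 30.774 = 81.713 kPa.
Normally consolidated clay, so the full stress increment lies on the virgin compression line:
S_c = C_c·H/(1+e₀)·log₁₀(σ'_f/σ'_0) = 0.43×6.4/(1+0.72)×log₁₀(81.713/50.939)
    = 1.6 × 0.20524 = 0.3284 m

S_c ≈ 328 mm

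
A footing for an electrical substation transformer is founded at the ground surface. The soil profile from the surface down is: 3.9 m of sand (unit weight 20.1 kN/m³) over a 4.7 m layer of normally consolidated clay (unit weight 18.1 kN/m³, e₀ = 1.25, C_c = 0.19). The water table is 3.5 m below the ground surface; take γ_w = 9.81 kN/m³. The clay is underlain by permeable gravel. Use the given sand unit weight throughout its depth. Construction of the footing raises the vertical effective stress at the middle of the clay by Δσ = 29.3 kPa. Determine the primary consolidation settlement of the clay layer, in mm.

S_c ≈ 46.8 mm

Mid-depth of clay below the ground surface: z = 3.9 + 4.7/2 = 6.25 m.
Total vertical stress at mid-clay: σ_v = 20.1×3.9 + 18.1×2.35 = 120.93 kPa.
Pore pressure: u = 9.81×(6.25 − 3.5) = 26.978 kPa.
Initial effective stress: σ'_0 = σ_v − u = 120.93 − 26.978 = 93.952 kPa.
Final effective stress: σ'_f = σ'_0 + Δσ = 93.952 + 29.3 = 123.25 kPa.
Normally consolidated clay, so the full stress increment lies on the virgin compression line:
S_c = C_c·H/(1+e₀)·log₁₀(σ'_f/σ'_0) = 0.19×4.7/(1+1.25)×log₁₀(123.25/93.952)
    = 0.39689 × 0.11788 = 0.04679 m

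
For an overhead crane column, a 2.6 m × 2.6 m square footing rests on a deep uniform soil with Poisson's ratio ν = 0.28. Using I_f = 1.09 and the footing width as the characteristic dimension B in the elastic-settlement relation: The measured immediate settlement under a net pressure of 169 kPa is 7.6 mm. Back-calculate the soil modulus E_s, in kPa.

E_s ≈ 58100 kPa

S_e = q·B·(1−ν²)/E_s · I_f  ⇒  E_s = q·B·(1−ν²)·I_f / S_e.
E_s = 169 × 2.6 × 0.9216 × 1.09 / 0.0076 = 58080 kPa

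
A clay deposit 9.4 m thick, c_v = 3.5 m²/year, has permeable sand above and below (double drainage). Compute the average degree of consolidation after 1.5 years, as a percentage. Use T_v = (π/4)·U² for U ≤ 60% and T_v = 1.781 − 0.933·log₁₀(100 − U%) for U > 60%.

U ≈ 55 %

Drainage path length: H_d = H/2 = 4.7 m (double drainage).
T_v = c_v·t/H_d² = 3.5×1.5/4.7² = 0.23766.
T_v = 0.23766 corresponds to the U ≤ 60% branch:
U = √(4T_v/π) = 0.5501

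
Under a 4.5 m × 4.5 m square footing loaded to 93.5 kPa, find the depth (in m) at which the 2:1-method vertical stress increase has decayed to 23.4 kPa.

2:1 spreading — at depth z the loaded area has grown by z in each plan dimension:
qB²/(B+z)² = Δσ_z ⇒ z = B(√(q/Δσ_z) − 1) = 4.5×(√(93.5/23.4) − 1) = 4.495 m

z ≈ 4.5 m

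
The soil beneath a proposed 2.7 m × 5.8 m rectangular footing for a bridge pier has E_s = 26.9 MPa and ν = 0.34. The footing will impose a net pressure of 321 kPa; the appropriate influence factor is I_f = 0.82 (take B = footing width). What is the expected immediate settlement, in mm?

S_e ≈ 23.4 mm

Immediate (elastic) settlement: S_e = q·B·(1−ν²)/E_s · I_f.
E_s = 26.9 MPa = 26900 kPa.
S_e = 321 × 2.7 × (1 − 0.34²) / 26900 × 0.82
    = 321 × 2.7 × 0.8844 / 26900 × 0.82
    = 0.02337 m = 23.37 mm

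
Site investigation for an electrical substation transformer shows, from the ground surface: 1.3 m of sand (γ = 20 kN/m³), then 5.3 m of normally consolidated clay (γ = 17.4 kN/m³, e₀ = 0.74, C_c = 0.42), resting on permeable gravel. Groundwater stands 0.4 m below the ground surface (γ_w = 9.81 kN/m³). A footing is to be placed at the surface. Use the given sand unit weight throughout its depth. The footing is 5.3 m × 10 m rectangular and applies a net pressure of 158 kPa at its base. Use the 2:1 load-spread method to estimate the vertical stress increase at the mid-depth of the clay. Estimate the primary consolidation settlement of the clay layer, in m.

S_c ≈ 0.56 m

Mid-depth of clay below the ground surface: z = 1.3 + 5.3/2 = 3.95 m.
Total vertical stress at mid-clay: σ_v = 20×1.3 + 17.4×2.65 = 72.11 kPa.
Pore pressure: u = 9.81×(3.95 − 0.4) = 34.825 kPa.
Initial effective stress: σ'_0 = σ_v − u = 72.11 − 34.825 = 37.285 kPa.
Stress increase at mid-clay by the 2:1 spreading method:
Δσ = qBL/((B+z)(L+z)) = 158×5.3×10/((5.3+3.95)(10+3.95)) = 64.896 kPa
Final effective stress: σ'_f = σ'_0 + Δσ = 37.285 + 64.896 = 102.18 kPa.
Normally consolidated clay, so the full stress increment lies on the virgin compression line:
S_c = C_c·H/(1+e₀)·log₁₀(σ'_f/σ'_0) = 0.42×5.3/(1+0.74)×log₁₀(102.18/37.285)
    = 1.2793 × 0.43783 = 0.5601 m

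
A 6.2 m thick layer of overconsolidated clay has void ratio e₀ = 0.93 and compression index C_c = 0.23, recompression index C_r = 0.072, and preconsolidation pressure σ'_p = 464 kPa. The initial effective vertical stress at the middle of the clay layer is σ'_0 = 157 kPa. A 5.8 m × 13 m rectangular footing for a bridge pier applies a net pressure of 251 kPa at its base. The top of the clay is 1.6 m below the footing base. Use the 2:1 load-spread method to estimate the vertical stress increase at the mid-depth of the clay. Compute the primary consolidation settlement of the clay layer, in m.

Mid-depth of clay below the footing base: z = 1.6 + 6.2/2 = 4.7 m.
Stress increase at mid-clay by the 2:1 spreading method:
Δσ = qBL/((B+z)(L+z)) = 251×5.8×13/((5.8+4.7)(13+4.7)) = 101.83 kPa
Final effective stress: σ'_f = 157 + 101.83 = 258.83 kPa.
σ'_f = 258.83 ≤ σ'_p = 464 kPa, so the clay remains overconsolidated and only the recompression index applies:
S_c = C_r·H/(1+e₀)·log₁₀(σ'_f/σ'_0) = 0.072×6.2/1.93×log₁₀(258.83/157)
    = 0.23129 × 0.21711 = 0.05022 m

S_c ≈ 0.0502 m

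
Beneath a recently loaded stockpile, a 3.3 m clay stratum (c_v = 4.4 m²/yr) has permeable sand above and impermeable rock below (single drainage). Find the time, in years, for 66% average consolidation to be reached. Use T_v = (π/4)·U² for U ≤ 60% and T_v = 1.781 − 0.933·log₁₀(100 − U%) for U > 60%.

t ≈ 0.872 years

Drainage path length: H_d = H = 3.3 m (single drainage).
U > 60%: T_v = 1.781 − 0.933·log₁₀(100 − 66) = 0.35213.
t = T_v·H_d²/c_v = 0.35213×3.3²/4.4 = 0.8715 years.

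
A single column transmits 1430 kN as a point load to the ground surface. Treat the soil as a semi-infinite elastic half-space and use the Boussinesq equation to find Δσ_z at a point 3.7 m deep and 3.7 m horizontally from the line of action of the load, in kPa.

Boussinesq vertical stress below a point load on an elastic half-space:
Δσ_z = 3P/(2πz²) · [1 + (r/z)²]^(−5/2)
r/z = 3.7/3.7 = 1; [1+(r/z)²]^(−5/2) = 0.17678.
Δσ_z = 3×1430/(2π×3.7²) × 0.17678 = 49.874 × 0.17678 = 8.817 kPa

Δσ_z ≈ 8.82 kPa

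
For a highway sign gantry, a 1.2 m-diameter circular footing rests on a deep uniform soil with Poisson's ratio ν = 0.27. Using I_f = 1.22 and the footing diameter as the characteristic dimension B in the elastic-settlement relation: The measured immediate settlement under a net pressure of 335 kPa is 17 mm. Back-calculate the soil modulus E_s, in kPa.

S_e = q·B·(1−ν²)/E_s · I_f  ⇒  E_s = q·B·(1−ν²)·I_f / S_e.
E_s = 335 × 1.2 × 0.9271 × 1.22 / 0.017 = 26750 kPa

E_s ≈ 26700 kPa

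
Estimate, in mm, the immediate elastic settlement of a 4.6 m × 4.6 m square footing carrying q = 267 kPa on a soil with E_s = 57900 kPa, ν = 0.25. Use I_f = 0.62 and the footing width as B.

Immediate (elastic) settlement: S_e = q·B·(1−ν²)/E_s · I_f.
S_e = 267 × 4.6 × (1 − 0.25²) / 57900 × 0.62
    = 267 × 4.6 × 0.9375 / 57900 × 0.62
    = 0.01233 m = 12.33 mm

S_e ≈ 12.3 mm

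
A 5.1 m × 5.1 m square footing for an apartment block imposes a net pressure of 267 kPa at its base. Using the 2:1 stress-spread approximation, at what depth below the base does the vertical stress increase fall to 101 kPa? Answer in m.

2:1 spreading — at depth z the loaded area has grown by z in each plan dimension:
qB²/(B+z)² = Δσ_z ⇒ z = B(√(q/Δσ_z) − 1) = 5.1×(√(267/101) − 1) = 3.192 m

z ≈ 3.19 m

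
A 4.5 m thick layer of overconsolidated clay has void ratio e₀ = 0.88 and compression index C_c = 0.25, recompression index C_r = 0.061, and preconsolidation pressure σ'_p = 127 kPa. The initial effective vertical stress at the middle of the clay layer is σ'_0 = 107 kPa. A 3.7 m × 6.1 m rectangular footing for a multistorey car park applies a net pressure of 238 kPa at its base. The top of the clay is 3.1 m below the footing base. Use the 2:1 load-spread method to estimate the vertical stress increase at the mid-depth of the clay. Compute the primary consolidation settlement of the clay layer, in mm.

Mid-depth of clay below the footing base: z = 3.1 + 4.5/2 = 5.35 m.
Stress increase at mid-clay by the 2:1 spreading method:
Δσ = qBL/((B+z)(L+z)) = 238×3.7×6.1/((3.7+5.35)(6.1+5.35)) = 51.839 kPa
Final effective stress: σ'_f = 107 + 51.839 = 158.84 kPa.
σ'_f = 158.84 > σ'_p = 127 kPa, so the stress path crosses the preconsolidation pressure — recompression up to σ'_p, then virgin compression beyond:
S_c = H/(1+e₀)·[C_r·log₁₀(σ'_p/σ'_0) + C_c·log₁₀(σ'_f/σ'_p)]
    = 4.5/1.88 × [0.061×log₁₀(127/107) + 0.25×log₁₀(158.84/127)]
    = 2.3936 × [0.0045396 + 0.024289] = 0.069 m

S_c ≈ 69 mm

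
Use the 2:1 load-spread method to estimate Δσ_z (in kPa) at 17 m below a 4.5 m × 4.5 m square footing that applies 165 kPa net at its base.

By the 2:1 method the load spreads at 1 horizontal : 2 vertical, so at depth z the loaded area has grown by z in each plan dimension:
Δσ = qBL/((B+z)(L+z)) = 165×4.5×4.5/((4.5+17)(4.5+17)) = 7.2282 kPa

Δσ_z ≈ 7.23 kPa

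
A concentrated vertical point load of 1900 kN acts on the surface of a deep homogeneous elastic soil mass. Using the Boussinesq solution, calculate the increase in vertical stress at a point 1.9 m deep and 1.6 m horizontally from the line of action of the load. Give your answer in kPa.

Boussinesq vertical stress below a point load on an elastic half-space:
Δσ_z = 3P/(2πz²) · [1 + (r/z)²]^(−5/2)
r/z = 1.6/1.9 = 0.84211; [1+(r/z)²]^(−5/2) = 0.26185.
Δσ_z = 3×1900/(2π×1.9²) × 0.26185 = 251.3 × 0.26185 = 65.8 kPa

Δσ_z ≈ 65.8 kPa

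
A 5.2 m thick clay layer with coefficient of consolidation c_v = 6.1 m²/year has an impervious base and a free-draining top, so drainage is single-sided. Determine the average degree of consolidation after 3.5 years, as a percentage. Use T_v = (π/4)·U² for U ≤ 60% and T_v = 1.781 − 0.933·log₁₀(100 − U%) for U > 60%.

Drainage path length: H_d = H = 5.2 m (single drainage).
T_v = c_v·t/H_d² = 6.1×3.5/5.2² = 0.78957.
T_v = 0.78957 corresponds to the U > 60% branch:
U = 1 − 10^((1.781 − T_v)/0.933)/100 = 0.8845

U ≈ 88.4 %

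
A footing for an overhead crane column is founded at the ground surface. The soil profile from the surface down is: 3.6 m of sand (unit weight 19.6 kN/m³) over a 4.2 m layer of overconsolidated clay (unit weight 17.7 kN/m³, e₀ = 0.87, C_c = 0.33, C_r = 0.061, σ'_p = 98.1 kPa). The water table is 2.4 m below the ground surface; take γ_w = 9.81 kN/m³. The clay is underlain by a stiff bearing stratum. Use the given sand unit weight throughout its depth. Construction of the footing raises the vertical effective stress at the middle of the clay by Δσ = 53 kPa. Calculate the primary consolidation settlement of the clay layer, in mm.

S_c ≈ 102 mm

Mid-depth of clay below the ground surface: z = 3.6 + 4.2/2 = 5.7 m.
Total vertical stress at mid-clay: σ_v = 19.6×3.6 + 17.7×2.1 = 107.73 kPa.
Pore pressure: u = 9.81×(5.7 − 2.4) = 32.373 kPa.
Initial effective stress: σ'_0 = σ_v − u = 107.73 − 32.373 = 75.357 kPa.
Final effective stress: σ'_f = 75.357 + 53 = 128.36 kPa.
σ'_f = 128.36 > σ'_p = 98.1 kPa, so the stress path crosses the preconsolidation pressure — recompression up to σ'_p, then virgin compression beyond:
S_c = H/(1+e₀)·[C_r·log₁₀(σ'_p/σ'_0) + C_c·log₁₀(σ'_f/σ'_p)]
    = 4.2/1.87 × [0.061×log₁₀(98.1/75.357) + 0.33×log₁₀(128.36/98.1)]
    = 2.246 × [0.0069873 + 0.038531] = 0.1022 m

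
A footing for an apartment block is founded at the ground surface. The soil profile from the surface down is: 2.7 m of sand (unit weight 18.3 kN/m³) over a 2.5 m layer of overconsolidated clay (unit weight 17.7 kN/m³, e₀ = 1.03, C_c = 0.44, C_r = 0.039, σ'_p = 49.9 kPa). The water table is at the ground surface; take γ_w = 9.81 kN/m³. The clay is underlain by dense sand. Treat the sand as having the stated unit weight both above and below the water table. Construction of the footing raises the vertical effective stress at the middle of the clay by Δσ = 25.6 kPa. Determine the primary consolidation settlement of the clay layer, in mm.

Mid-depth of clay below the ground surface: z = 2.7 + 2.5/2 = 3.95 m.
Total vertical stress at mid-clay: σ_v = 18.3×2.7 + 17.7×1.25 = 71.535 kPa.
Pore pressure: u = 9.81×(3.95 − 0) = 38.75 kPa.
Initial effective stress: σ'_0 = σ_v − u = 71.535 − 38.75 = 32.785 kPa.
Final effective stress: σ'_f = 32.785 + 25.6 = 58.385 kPa.
σ'_f = 58.385 > σ'_p = 49.9 kPa, so the stress path crosses the preconsolidation pressure — recompression up to σ'_p, then virgin compression beyond:
S_c = H/(1+e₀)·[C_r·log₁₀(σ'_p/σ'_0) + C_c·log₁₀(σ'_f/σ'_p)]
    = 2.5/2.03 × [0.039×log₁₀(49.9/32.785) + 0.44×log₁₀(58.385/49.9)]
    = 1.2315 × [0.0071146 + 0.030008] = 0.04572 m

S_c ≈ 45.7 mm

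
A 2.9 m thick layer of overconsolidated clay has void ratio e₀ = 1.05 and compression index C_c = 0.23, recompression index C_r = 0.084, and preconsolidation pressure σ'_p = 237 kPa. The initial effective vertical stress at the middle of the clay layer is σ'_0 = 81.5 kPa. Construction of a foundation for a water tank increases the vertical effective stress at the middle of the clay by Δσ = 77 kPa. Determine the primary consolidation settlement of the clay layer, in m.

S_c ≈ 0.0343 m

Final effective stress: σ'_f = 81.5 + 77 = 158.5 kPa.
σ'_f = 158.5 ≤ σ'_p = 237 kPa, so the clay remains overconsolidated and only the recompression index applies:
S_c = C_r·H/(1+e₀)·log₁₀(σ'_f/σ'_0) = 0.084×2.9/2.05×log₁₀(158.5/81.5)
    = 0.11883 × 0.28887 = 0.03433 m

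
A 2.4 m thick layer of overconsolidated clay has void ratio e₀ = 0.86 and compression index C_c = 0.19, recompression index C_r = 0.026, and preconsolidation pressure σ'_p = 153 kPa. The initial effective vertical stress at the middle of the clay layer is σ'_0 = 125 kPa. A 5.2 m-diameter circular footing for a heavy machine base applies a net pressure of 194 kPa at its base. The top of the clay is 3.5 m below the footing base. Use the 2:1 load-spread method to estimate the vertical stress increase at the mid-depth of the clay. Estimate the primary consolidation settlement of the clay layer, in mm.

Mid-depth of clay below the footing base: z = 3.5 + 2.4/2 = 4.7 m.
Stress increase at mid-clay by the 2:1 spreading method:
Δσ ≈ qD²/(D+z)² = 194×5.2²/(5.2+4.7)² = 53.523 kPa
Final effective stress: σ'_f = 125 + 53.523 = 178.52 kPa.
σ'_f = 178.52 > σ'_p = 153 kPa, so the stress path crosses the preconsolidation pressure — recompression up to σ'_p, then virgin compression beyond:
S_c = H/(1+e₀)·[C_r·log₁₀(σ'_p/σ'_0) + C_c·log₁₀(σ'_f/σ'_p)]
    = 2.4/1.86 × [0.026×log₁₀(153/125) + 0.19×log₁₀(178.52/153)]
    = 1.2903 × [0.0022823 + 0.012729] = 0.01937 m

S_c ≈ 19.4 mm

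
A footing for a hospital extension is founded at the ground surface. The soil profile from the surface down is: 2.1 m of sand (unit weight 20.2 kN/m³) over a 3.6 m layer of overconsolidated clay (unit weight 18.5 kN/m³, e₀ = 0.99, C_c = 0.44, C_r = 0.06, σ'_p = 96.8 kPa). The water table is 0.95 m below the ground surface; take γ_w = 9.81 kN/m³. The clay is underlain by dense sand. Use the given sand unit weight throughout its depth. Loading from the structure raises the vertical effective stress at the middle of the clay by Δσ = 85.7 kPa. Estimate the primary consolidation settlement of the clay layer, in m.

S_c ≈ 0.143 m

Mid-depth of clay below the ground surface: z = 2.1 + 3.6/2 = 3.9 m.
Total vertical stress at mid-clay: σ_v = 20.2×2.1 + 18.5×1.8 = 75.72 kPa.
Pore pressure: u = 9.81×(3.9 − 0.95) = 28.94 kPa.
Initial effective stress: σ'_0 = σ_v − u = 75.72 − 28.94 = 46.78 kPa.
Final effective stress: σ'_f = 46.78 + 85.7 = 132.48 kPa.
σ'_f = 132.48 > σ'_p = 96.8 kPa, so the stress path crosses the preconsolidation pressure — recompression up to σ'_p, then virgin compression beyond:
S_c = H/(1+e₀)·[C_r·log₁₀(σ'_p/σ'_0) + C_c·log₁₀(σ'_f/σ'_p)]
    = 3.6/1.99 × [0.06×log₁₀(96.8/46.78) + 0.44×log₁₀(132.48/96.8)]
    = 1.809 × [0.018949 + 0.059961] = 0.1427 m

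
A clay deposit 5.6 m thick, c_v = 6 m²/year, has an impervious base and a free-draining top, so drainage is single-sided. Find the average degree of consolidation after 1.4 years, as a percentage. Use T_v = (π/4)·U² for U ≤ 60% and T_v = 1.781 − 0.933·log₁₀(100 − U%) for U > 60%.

Drainage path length: H_d = H = 5.6 m (single drainage).
T_v = c_v·t/H_d² = 6×1.4/5.6² = 0.26786.
T_v = 0.26786 corresponds to the U ≤ 60% branch:
U = √(4T_v/π) = 0.584

U ≈ 58.4 %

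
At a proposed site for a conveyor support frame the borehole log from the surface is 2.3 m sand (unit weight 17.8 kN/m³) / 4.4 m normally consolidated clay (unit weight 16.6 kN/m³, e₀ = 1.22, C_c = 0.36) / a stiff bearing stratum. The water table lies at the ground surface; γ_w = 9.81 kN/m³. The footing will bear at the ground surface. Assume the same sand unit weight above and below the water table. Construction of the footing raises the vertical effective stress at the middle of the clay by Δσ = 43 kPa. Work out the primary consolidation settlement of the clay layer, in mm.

S_c ≈ 257 mm

Mid-depth of clay below the ground surface: z = 2.3 + 4.4/2 = 4.5 m.
Total vertical stress at mid-clay: σ_v = 17.8×2.3 + 16.6×2.2 = 77.46 kPa.
Pore pressure: u = 9.81×(4.5 − 0) = 44.145 kPa.
Initial effective stress: σ'_0 = σ_v − u = 77.46 − 44.145 = 33.315 kPa.
Final effective stress: σ'_f = σ'_0 + Δσ = 33.315 + 43 = 76.315 kPa.
Normally consolidated clay, so the full stress increment lies on the virgin compression line:
S_c = C_c·H/(1+e₀)·log₁₀(σ'_f/σ'_0) = 0.36×4.4/(1+1.22)×log₁₀(76.315/33.315)
    = 0.71351 × 0.35997 = 0.2568 m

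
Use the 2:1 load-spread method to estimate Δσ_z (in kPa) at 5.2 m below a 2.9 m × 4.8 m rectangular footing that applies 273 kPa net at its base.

Δσ_z ≈ 46.9 kPa

By the 2:1 method the load spreads at 1 horizontal : 2 vertical, so at depth z the loaded area has grown by z in each plan dimension:
Δσ = qBL/((B+z)(L+z)) = 273×2.9×4.8/((2.9+5.2)(4.8+5.2)) = 46.916 kPa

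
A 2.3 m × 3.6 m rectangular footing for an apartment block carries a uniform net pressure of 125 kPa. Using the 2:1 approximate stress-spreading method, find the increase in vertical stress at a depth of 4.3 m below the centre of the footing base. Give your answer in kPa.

By the 2:1 method the load spreads at 1 horizontal : 2 vertical, so at depth z the loaded area has grown by z in each plan dimension:
Δσ = qBL/((B+z)(L+z)) = 125×2.3×3.6/((2.3+4.3)(3.6+4.3)) = 19.85 kPa

Δσ_z ≈ 19.9 kPa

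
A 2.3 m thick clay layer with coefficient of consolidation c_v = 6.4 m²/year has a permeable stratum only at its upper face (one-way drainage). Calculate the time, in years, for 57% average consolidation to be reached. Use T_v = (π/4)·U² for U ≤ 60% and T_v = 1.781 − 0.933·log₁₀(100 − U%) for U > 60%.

Drainage path length: H_d = H = 2.3 m (single drainage).
U ≤ 60%: T_v = (π/4)·U² = (π/4)×0.57² = 0.25518.
t = T_v·H_d²/c_v = 0.25518×2.3²/6.4 = 0.2109 years.

t ≈ 0.211 years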